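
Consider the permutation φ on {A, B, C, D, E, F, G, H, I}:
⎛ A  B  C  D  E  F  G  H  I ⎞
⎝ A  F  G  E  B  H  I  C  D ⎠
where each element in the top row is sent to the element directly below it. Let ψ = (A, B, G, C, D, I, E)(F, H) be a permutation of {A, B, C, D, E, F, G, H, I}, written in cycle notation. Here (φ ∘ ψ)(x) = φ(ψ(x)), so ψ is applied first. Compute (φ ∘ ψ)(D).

D

ψ(D) = I, then φ(I) = D; composing gives (φ ∘ ψ)(D) = D.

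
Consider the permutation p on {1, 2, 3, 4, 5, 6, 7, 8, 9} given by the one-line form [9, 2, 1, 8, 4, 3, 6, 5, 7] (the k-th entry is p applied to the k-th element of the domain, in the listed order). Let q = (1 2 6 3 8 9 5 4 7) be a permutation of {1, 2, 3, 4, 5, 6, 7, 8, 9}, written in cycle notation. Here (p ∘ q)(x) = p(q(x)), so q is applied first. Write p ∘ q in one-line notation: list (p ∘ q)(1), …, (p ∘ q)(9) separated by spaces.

(p ∘ q)(x) = p(q(x)). Computing each image: p(q(1)) = p(2) = 2, p(q(2)) = p(6) = 3, p(q(3)) = p(8) = 5, p(q(4)) = p(7) = 6, p(q(5)) = p(4) = 8, p(q(6)) = p(3) = 1, p(q(7)) = p(1) = 9, p(q(8)) = p(9) = 7, p(q(9)) = p(5) = 4.
Hence p ∘ q = [2 3 5 6 8 1 9 7 4].

2 3 5 6 8 1 9 7 4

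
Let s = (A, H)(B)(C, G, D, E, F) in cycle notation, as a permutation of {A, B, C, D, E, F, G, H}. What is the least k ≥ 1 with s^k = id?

The cycle type of s is (5, 2, 1).
The order is lcm(5, 2) = 10.

10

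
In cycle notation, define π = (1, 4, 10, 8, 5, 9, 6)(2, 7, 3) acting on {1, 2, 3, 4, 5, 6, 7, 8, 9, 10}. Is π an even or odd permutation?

The cycle lengths are 7, 3.
A cycle of length ℓ contributes ℓ−1 transpositions, so π is a product of 6 + 2 = 8 transpositions — even.

even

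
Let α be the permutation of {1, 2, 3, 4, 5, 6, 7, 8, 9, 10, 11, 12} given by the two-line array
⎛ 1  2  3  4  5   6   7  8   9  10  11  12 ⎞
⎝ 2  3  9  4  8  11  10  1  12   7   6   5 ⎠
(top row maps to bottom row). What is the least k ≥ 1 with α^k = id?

14

Writing α as disjoint cycles, the cycle lengths are 7, 2, 2, 1.
The order is lcm(7, 2, 2) = 14.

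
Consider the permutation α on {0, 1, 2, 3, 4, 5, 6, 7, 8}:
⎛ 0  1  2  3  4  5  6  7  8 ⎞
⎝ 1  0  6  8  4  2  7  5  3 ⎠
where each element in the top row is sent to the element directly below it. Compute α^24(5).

Tracing 5 → 2 → … returns to 5 after 4 steps, so 5 lies in a 4-cycle (2 6 7 5).
On a 4-cycle, α^4 is the identity, so α^24 = α^0 there (24 ≡ 0 mod 4).
So α^24(5) = 5.

5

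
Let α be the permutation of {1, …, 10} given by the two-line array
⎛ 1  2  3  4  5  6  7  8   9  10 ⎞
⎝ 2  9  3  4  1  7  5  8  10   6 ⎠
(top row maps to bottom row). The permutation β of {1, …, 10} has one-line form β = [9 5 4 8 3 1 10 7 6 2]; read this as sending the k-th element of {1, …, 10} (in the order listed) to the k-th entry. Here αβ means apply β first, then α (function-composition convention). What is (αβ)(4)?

(αβ)(4) = α(β(4)). β(4) = 8, then α(8) = 8. So (αβ)(4) = 8.

8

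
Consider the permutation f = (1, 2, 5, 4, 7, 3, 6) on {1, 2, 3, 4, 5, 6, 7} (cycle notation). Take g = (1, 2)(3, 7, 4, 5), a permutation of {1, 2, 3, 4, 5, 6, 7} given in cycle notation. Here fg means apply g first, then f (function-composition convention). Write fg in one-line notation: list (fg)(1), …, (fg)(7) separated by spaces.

(fg)(x) = f(g(x)). Computing each image: f(g(1)) = f(2) = 5, f(g(2)) = f(1) = 2, f(g(3)) = f(7) = 3, f(g(4)) = f(5) = 4, f(g(5)) = f(3) = 6, f(g(6)) = f(6) = 1, f(g(7)) = f(4) = 7.
Hence fg = [5 2 3 4 6 1 7].

5 2 3 4 6 1 7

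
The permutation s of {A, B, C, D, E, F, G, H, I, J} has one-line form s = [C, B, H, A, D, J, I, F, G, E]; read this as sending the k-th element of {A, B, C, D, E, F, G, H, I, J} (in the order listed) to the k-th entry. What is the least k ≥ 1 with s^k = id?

Writing s as disjoint cycles, the cycle lengths are 7, 2, 1.
The order is lcm(7, 2) = 14.

14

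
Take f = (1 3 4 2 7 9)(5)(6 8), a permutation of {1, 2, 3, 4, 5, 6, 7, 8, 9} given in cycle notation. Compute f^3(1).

1 lies in the 6-cycle (1 3 4 2 7 9).
Advancing 3 steps from 1: 1 → 3 → 4 → 2.

2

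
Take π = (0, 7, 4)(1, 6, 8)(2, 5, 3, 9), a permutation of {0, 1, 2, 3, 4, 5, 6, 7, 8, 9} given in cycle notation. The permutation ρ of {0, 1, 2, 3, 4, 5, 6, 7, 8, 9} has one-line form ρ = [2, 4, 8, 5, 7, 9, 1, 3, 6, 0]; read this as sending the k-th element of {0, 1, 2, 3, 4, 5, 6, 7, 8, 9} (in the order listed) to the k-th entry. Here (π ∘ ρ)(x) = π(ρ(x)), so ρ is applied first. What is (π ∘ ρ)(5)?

First apply ρ: ρ(5) = 9, then π(9) = 2. Thus (π ∘ ρ)(5) = 2.

2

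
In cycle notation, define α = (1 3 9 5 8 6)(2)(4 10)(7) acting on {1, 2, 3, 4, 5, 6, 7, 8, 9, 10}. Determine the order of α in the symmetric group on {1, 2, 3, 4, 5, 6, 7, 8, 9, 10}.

The cycle type of α is (6, 2, 1, 1).
The order of α is the least common multiple of its cycle lengths: lcm(6, 2) = 6.

6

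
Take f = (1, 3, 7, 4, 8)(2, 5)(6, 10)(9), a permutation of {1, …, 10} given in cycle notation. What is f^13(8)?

7

8 lies in the 5-cycle (1, 3, 7, 4, 8).
On a 5-cycle, f^5 is the identity, so f^13 = f^3 there (13 ≡ 3 mod 5).
Stepping 3 places around the cycle: 8 → 1 → 3 → 7.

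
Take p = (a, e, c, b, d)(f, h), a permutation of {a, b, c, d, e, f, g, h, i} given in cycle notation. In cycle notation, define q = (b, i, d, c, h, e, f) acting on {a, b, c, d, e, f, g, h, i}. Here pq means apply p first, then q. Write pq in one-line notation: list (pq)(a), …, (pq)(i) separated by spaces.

(pq)(x) = q(p(x)). Computing each image: q(p(a)) = q(e) = f, q(p(b)) = q(d) = c, q(p(c)) = q(b) = i, q(p(d)) = q(a) = a, q(p(e)) = q(c) = h, q(p(f)) = q(h) = e, q(p(g)) = q(g) = g, q(p(h)) = q(f) = b, q(p(i)) = q(i) = d.
Hence pq = [f c i a h e g b d].

f c i a h e g b d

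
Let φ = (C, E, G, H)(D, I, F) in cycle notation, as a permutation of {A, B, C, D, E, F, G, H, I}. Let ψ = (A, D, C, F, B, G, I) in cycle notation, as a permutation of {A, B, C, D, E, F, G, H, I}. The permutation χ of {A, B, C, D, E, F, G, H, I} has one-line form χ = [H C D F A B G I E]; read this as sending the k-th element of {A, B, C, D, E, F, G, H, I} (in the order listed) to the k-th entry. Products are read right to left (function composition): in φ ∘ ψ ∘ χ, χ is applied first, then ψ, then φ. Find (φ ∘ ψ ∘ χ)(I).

G

Chase I: χ(I) = E; ψ(E) = E; φ(E) = G. Hence (φ ∘ ψ ∘ χ)(I) = G.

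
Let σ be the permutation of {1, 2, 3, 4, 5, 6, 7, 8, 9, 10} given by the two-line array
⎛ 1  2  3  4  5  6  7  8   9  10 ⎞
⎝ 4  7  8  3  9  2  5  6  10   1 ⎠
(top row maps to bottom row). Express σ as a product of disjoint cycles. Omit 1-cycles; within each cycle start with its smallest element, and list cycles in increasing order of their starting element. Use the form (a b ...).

(1 4 3 8 6 2 7 5 9 10)

Start at 1 and follow images: 1 → 4 → 3 → 8 → 6 → 2 → 7 → 5 → 9 → 10 → 1, giving the cycle (1 4 3 8 6 2 7 5 9 10).
Continuing from each remaining unvisited element yields (1 4 3 8 6 2 7 5 9 10).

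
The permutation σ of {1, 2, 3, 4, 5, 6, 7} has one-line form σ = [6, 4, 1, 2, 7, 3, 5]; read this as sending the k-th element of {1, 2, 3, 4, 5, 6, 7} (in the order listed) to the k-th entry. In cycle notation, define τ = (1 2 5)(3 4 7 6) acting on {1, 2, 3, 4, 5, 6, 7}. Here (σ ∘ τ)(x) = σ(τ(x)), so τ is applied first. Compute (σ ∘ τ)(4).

5

First apply τ: τ(4) = 7, then σ(7) = 5. Thus (σ ∘ τ)(4) = 5.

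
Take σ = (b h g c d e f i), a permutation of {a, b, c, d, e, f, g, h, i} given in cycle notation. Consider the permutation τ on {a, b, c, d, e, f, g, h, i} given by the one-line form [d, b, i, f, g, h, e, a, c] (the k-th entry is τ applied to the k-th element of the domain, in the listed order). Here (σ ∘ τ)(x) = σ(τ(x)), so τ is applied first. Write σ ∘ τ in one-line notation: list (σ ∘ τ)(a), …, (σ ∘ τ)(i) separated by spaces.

e h b i c g f a d

(σ ∘ τ)(x) = σ(τ(x)). Computing each image: σ(τ(a)) = σ(d) = e, σ(τ(b)) = σ(b) = h, σ(τ(c)) = σ(i) = b, σ(τ(d)) = σ(f) = i, σ(τ(e)) = σ(g) = c, σ(τ(f)) = σ(h) = g, σ(τ(g)) = σ(e) = f, σ(τ(h)) = σ(a) = a, σ(τ(i)) = σ(c) = d.
Hence σ ∘ τ = [e h b i c g f a d].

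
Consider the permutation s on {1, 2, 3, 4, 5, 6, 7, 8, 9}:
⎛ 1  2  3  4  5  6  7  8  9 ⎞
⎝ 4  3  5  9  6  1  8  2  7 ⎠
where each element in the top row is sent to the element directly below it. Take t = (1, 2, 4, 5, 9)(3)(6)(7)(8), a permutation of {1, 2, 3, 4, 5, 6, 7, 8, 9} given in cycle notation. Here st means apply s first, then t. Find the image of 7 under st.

s(7) = 8, then t(8) = 8; composing gives (st)(7) = 8.

8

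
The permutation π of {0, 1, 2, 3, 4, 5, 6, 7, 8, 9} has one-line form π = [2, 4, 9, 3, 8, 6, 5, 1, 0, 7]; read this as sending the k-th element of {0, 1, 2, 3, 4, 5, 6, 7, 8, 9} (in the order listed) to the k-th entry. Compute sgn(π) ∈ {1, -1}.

In disjoint-cycle form the cycle lengths are 7, 2, 1.
A cycle is odd iff its length is even; π has 1 even-length cycle, so sgn(π) = (−1)^1 and π is odd.

-1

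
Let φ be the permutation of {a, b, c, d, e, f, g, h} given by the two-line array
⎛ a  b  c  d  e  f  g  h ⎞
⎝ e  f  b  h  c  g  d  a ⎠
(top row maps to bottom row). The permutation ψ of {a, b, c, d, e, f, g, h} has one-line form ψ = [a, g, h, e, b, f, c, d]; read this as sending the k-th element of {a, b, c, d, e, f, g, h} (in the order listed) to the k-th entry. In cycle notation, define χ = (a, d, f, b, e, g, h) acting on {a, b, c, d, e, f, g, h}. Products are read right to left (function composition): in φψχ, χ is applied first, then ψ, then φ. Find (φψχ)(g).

Chase g: χ(g) = h; ψ(h) = d; φ(d) = h. Hence (φψχ)(g) = h.

h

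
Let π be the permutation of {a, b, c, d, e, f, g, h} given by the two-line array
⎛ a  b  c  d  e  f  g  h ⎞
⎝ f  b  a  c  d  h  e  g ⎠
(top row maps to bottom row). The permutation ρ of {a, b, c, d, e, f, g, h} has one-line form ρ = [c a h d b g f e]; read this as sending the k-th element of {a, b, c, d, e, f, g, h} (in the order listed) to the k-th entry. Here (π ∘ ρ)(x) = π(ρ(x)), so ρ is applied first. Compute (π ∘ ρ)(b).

f

(π ∘ ρ)(b) = π(ρ(b)). ρ(b) = a, then π(a) = f. So (π ∘ ρ)(b) = f.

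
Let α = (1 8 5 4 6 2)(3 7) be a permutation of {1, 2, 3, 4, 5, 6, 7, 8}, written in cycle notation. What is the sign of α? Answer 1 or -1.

The cycle lengths are 6, 2.
A cycle of length ℓ contributes ℓ−1 transpositions, so α is a product of 5 + 1 = 6 transpositions — even.

1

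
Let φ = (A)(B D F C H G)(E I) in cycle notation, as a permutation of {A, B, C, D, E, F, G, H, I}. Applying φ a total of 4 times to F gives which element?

B

F lies in the 6-cycle (B D F C H G).
Advancing 4 steps from F: F → C → H → G → B.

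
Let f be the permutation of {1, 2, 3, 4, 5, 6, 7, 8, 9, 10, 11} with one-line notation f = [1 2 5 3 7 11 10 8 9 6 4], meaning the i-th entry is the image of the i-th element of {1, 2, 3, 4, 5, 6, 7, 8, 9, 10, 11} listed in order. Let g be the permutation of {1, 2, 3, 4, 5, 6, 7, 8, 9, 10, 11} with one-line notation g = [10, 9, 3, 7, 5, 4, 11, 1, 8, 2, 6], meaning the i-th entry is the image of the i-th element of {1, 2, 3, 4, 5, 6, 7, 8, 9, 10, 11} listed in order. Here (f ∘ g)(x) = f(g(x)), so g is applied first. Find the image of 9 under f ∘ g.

8

g(9) = 8, then f(8) = 8; composing gives (f ∘ g)(9) = 8.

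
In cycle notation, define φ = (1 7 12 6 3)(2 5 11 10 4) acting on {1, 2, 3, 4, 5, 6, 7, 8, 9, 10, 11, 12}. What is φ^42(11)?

4

11 lies in the 5-cycle (2 5 11 10 4).
Since the cycle has length 5, φ^42 acts on it the same as φ^2 (42 mod 5 = 2).
Stepping 2 places around the cycle: 11 → 10 → 4.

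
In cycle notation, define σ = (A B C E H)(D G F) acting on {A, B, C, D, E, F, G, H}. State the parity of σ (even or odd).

even

The cycle lengths are 5, 3.
A cycle of length ℓ contributes ℓ−1 transpositions, so σ is a product of 4 + 2 = 6 transpositions — even.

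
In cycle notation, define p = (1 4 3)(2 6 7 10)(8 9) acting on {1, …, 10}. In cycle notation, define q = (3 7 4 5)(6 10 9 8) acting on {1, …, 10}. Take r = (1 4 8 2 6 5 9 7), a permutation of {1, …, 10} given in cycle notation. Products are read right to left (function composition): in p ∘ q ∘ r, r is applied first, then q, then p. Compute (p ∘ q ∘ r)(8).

(p ∘ q ∘ r)(8) = p(q(r(8))). r(8) = 2, then q(2) = 2, then p(2) = 6, so the result is 6.

6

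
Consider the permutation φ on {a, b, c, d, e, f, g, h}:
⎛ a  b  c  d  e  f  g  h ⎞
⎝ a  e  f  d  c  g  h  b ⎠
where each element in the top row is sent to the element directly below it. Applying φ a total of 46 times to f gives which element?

e

Tracing f → g → … returns to f after 6 steps, so f lies in a 6-cycle (b, e, c, f, g, h).
On a 6-cycle, φ^6 is the identity, so φ^46 = φ^4 there (46 ≡ 4 mod 6).
Advancing 4 steps from f: f → g → h → b → e.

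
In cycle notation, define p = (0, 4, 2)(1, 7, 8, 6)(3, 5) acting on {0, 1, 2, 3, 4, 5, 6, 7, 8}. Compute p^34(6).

7

6 lies in the 4-cycle (1, 7, 8, 6).
Powers repeat with period 4 on this cycle, and 34 mod 4 = 2, so p^34(6) = p^2(6).
Advancing 2 steps from 6: 6 → 1 → 7.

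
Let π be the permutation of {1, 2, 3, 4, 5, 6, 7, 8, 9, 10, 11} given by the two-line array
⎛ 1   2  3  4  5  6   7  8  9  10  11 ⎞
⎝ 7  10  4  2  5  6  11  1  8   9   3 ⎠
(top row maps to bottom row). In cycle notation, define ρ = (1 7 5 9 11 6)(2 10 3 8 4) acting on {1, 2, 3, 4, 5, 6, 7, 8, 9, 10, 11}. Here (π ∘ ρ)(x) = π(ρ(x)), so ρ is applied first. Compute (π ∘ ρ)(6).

7

(π ∘ ρ)(6) = π(ρ(6)). ρ(6) = 1, then π(1) = 7. So (π ∘ ρ)(6) = 7.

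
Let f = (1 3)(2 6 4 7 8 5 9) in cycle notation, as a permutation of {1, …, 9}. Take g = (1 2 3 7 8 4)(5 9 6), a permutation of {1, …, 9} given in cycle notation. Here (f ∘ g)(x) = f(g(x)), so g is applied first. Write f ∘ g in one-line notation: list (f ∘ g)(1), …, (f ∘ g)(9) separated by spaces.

6 1 8 3 2 9 5 7 4

Chase each element through g then f: 1 → 2 → 6; 2 → 3 → 1; 3 → 7 → 8; 4 → 1 → 3; 5 → 9 → 2; 6 → 5 → 9; 7 → 8 → 5; 8 → 4 → 7; 9 → 6 → 4.
So f ∘ g in one-line form is 6 1 8 3 2 9 5 7 4.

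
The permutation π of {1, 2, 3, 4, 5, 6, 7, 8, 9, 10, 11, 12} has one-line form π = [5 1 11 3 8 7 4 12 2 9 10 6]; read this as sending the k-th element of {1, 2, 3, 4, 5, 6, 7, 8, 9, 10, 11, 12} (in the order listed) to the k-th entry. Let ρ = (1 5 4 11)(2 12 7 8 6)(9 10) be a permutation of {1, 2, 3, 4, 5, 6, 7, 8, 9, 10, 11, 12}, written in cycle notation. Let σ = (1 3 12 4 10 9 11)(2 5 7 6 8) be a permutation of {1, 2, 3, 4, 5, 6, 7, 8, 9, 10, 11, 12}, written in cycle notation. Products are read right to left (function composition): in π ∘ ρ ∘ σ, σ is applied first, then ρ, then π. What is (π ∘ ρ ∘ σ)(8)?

(π ∘ ρ ∘ σ)(8) = π(ρ(σ(8))). σ(8) = 2, then ρ(2) = 12, then π(12) = 6, so the result is 6.

6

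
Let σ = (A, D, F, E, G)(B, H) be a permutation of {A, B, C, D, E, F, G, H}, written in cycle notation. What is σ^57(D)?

E

D lies in the 5-cycle (A, D, F, E, G).
Since the cycle has length 5, σ^57 acts on it the same as σ^2 (57 mod 5 = 2).
Stepping 2 places around the cycle: D → F → E.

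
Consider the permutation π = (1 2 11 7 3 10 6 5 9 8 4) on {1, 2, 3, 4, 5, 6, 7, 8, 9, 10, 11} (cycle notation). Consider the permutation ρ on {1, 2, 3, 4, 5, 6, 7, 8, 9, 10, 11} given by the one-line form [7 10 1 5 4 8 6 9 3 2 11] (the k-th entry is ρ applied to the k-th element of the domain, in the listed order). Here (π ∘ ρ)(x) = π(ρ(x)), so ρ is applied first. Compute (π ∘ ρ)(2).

6

First apply ρ: ρ(2) = 10, then π(10) = 6. Thus (π ∘ ρ)(2) = 6.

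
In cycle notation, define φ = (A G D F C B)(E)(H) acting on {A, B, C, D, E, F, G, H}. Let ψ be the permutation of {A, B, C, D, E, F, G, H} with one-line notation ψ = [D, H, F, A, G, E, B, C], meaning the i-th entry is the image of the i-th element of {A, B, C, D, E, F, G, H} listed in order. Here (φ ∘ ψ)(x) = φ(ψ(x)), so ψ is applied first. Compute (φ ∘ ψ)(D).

ψ(D) = A, then φ(A) = G; composing gives (φ ∘ ψ)(D) = G.

G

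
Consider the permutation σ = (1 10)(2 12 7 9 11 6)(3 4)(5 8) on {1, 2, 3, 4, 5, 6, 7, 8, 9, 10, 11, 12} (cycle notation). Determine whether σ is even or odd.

The cycle lengths are 6, 2, 2, 2.
A cycle of length ℓ contributes ℓ−1 transpositions, so σ is a product of 5 + 1 + 1 + 1 = 8 transpositions — even.

even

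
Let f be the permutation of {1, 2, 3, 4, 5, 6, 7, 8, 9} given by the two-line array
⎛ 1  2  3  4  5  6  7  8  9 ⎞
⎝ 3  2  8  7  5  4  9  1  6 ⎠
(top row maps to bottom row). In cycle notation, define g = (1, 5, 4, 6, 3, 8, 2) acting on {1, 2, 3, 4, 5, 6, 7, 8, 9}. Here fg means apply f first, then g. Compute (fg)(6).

6

f(6) = 4, then g(4) = 6; composing gives (fg)(6) = 6.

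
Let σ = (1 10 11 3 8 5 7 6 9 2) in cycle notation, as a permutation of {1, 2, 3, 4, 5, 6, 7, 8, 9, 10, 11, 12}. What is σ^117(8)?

10

8 lies in the 10-cycle (1 10 11 3 8 5 7 6 9 2).
Since the cycle has length 10, σ^117 acts on it the same as σ^7 (117 mod 10 = 7).
Advancing 7 steps from 8: 8 → 5 → 7 → 6 → 9 → 2 → 1 → 10.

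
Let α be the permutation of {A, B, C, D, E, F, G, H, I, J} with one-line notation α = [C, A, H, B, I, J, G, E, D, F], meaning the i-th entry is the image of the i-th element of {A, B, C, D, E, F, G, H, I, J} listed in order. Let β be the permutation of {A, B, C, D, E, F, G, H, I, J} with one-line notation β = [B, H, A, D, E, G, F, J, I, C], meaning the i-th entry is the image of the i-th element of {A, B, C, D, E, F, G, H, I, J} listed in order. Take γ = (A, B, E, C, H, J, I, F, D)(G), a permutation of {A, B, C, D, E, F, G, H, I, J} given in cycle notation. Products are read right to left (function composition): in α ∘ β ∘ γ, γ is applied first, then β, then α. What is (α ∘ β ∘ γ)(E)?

C

Apply the permutations in order: γ(E) = C, then β(C) = A, then α(A) = C. So (α ∘ β ∘ γ)(E) = C.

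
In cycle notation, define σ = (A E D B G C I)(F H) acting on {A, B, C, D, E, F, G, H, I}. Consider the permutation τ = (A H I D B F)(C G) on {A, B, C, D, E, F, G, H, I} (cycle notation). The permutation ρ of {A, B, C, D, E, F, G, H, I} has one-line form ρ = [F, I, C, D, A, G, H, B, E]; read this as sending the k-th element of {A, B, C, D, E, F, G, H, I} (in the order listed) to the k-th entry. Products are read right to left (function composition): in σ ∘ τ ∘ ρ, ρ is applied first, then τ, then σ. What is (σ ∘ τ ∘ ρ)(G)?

A

Chase G: ρ(G) = H; τ(H) = I; σ(I) = A. Hence (σ ∘ τ ∘ ρ)(G) = A.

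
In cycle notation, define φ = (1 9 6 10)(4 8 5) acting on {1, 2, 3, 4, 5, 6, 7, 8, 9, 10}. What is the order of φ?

The cycle type of φ is (4, 3, 1, 1, 1).
Since disjoint cycles commute, ord(φ) = lcm(4, 3) = 12.

12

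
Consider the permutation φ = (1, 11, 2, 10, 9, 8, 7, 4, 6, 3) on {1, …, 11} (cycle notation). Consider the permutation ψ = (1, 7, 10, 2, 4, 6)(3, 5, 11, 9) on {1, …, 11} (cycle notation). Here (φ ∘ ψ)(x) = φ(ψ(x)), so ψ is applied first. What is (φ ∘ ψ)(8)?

First apply ψ: ψ(8) = 8, then φ(8) = 7. Thus (φ ∘ ψ)(8) = 7.

7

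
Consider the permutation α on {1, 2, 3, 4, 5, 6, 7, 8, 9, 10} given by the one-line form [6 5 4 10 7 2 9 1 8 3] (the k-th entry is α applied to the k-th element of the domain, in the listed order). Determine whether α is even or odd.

In disjoint-cycle form the cycle lengths are 7, 3.
A cycle of length ℓ contributes ℓ−1 transpositions, so α is a product of 6 + 2 = 8 transpositions — even.

even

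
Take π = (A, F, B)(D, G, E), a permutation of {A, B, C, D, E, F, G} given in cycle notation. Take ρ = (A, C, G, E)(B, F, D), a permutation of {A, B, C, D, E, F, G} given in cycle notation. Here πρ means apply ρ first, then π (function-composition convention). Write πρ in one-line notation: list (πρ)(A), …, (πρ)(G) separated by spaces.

(πρ)(x) = π(ρ(x)). Computing each image: π(ρ(A)) = π(C) = C, π(ρ(B)) = π(F) = B, π(ρ(C)) = π(G) = E, π(ρ(D)) = π(B) = A, π(ρ(E)) = π(A) = F, π(ρ(F)) = π(D) = G, π(ρ(G)) = π(E) = D.
Hence πρ = [C B E A F G D].

C B E A F G D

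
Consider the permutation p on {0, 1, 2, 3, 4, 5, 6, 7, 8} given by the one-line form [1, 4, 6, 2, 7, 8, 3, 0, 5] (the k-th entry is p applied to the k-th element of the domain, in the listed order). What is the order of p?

12

The disjoint-cycle form of p has cycle lengths 4, 3, 2.
The order of p is the least common multiple of its cycle lengths: lcm(4, 3, 2) = 12.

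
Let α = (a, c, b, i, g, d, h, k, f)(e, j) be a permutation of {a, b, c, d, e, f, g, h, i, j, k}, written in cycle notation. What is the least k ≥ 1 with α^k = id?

The disjoint cycles have lengths 9, 2.
The order of α is the least common multiple of its cycle lengths: lcm(9, 2) = 18.

18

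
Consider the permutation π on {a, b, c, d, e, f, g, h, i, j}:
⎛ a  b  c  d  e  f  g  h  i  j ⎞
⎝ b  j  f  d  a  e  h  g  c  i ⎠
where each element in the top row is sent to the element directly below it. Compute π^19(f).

i

Tracing f → e → … returns to f after 7 steps, so f lies in a 7-cycle (a b j i c f e).
Since the cycle has length 7, π^19 acts on it the same as π^5 (19 mod 7 = 5).
Advancing 5 steps from f: f → e → a → b → j → i.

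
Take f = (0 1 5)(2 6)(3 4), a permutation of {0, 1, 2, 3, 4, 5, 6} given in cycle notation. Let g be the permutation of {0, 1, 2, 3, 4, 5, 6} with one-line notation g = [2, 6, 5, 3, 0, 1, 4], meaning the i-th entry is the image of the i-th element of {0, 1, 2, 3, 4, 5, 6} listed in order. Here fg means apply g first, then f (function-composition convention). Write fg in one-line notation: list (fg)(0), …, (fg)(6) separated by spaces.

For each element, apply g then f: 0 → 2 → 6; 1 → 6 → 2; 2 → 5 → 0; 3 → 3 → 4; 4 → 0 → 1; 5 → 1 → 5; 6 → 4 → 3.
So fg in one-line form is 6 2 0 4 1 5 3.

6 2 0 4 1 5 3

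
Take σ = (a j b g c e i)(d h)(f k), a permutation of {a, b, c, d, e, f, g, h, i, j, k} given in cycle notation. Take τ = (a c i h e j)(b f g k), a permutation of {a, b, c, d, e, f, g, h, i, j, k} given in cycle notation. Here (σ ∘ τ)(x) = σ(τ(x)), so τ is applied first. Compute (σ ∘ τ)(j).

(σ ∘ τ)(j) = σ(τ(j)). τ(j) = a, then σ(a) = j. So (σ ∘ τ)(j) = j.

j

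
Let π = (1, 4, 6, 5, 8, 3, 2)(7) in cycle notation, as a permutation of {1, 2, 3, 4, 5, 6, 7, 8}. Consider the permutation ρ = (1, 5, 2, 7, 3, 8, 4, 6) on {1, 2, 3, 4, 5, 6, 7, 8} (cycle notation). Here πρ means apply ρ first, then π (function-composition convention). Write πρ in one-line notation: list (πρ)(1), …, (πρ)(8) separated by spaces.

(πρ)(x) = π(ρ(x)). Computing each image: π(ρ(1)) = π(5) = 8, π(ρ(2)) = π(7) = 7, π(ρ(3)) = π(8) = 3, π(ρ(4)) = π(6) = 5, π(ρ(5)) = π(2) = 1, π(ρ(6)) = π(1) = 4, π(ρ(7)) = π(3) = 2, π(ρ(8)) = π(4) = 6.
Hence πρ = [8 7 3 5 1 4 2 6].

8 7 3 5 1 4 2 6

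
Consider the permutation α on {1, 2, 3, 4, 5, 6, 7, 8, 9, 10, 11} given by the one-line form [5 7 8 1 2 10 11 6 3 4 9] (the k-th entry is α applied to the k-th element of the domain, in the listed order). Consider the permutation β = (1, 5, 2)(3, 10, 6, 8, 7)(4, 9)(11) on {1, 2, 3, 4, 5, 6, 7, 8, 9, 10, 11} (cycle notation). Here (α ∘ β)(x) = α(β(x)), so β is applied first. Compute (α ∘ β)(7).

First apply β: β(7) = 3, then α(3) = 8. Thus (α ∘ β)(7) = 8.

8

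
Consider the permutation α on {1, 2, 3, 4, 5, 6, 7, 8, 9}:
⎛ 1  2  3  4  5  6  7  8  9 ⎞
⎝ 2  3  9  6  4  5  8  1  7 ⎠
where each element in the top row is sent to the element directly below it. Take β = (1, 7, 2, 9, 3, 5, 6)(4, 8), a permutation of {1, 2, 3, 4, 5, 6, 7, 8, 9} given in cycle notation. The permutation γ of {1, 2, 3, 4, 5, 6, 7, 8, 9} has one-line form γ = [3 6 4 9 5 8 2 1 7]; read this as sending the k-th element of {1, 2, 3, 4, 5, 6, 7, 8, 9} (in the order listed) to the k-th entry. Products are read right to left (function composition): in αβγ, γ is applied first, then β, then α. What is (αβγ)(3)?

Chase 3: γ(3) = 4; β(4) = 8; α(8) = 1. Hence (αβγ)(3) = 1.

1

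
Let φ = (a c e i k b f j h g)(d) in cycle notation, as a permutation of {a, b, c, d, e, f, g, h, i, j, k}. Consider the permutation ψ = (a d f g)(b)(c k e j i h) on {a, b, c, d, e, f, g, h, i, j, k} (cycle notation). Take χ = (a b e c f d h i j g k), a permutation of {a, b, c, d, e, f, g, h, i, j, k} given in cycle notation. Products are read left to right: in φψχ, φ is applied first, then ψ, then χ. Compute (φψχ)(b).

Chase b: φ(b) = f; ψ(f) = g; χ(g) = k. Hence (φψχ)(b) = k.

k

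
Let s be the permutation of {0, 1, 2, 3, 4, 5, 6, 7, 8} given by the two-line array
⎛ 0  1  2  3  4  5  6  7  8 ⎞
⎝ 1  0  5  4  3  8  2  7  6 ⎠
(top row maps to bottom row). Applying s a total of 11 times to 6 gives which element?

8

Tracing 6 → 2 → … returns to 6 after 4 steps, so 6 lies in a 4-cycle (2 5 8 6).
Powers repeat with period 4 on this cycle, and 11 mod 4 = 3, so s^11(6) = s^3(6).
Stepping 3 places around the cycle: 6 → 2 → 5 → 8.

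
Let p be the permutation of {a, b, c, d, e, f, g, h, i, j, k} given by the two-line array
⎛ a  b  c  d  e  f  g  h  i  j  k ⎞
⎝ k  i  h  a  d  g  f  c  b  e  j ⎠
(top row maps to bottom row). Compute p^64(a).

Tracing a → k → … returns to a after 5 steps, so a lies in a 5-cycle (a, k, j, e, d).
On a 5-cycle, p^5 is the identity, so p^64 = p^4 there (64 ≡ 4 mod 5).
Advancing 4 steps from a: a → k → j → e → d.

d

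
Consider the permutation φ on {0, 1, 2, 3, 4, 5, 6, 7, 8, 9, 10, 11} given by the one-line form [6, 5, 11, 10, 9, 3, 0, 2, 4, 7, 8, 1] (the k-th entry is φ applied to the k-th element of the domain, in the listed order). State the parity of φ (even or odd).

even

In disjoint-cycle form the cycle lengths are 10, 2.
A cycle is odd iff its length is even; φ has 2 even-length cycles, so sgn(φ) = (−1)^2 and φ is even.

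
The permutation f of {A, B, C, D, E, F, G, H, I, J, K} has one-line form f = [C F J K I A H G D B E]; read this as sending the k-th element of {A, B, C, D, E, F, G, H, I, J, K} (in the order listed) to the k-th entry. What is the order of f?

Writing f as disjoint cycles, the cycle lengths are 5, 4, 2.
Since disjoint cycles commute, ord(f) = lcm(5, 4, 2) = 20.

20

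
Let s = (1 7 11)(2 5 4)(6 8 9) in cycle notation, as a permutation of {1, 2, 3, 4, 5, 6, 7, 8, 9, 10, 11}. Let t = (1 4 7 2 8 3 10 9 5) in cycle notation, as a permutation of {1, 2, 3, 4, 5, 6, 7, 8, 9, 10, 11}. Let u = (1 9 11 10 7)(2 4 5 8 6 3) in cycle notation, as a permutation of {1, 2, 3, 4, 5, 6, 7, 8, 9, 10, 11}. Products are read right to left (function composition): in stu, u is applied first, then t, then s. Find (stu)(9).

1

Chase 9: u(9) = 11; t(11) = 11; s(11) = 1. Hence (stu)(9) = 1.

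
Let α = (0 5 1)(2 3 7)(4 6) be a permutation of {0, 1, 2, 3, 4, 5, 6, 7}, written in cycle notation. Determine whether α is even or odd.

The cycle lengths are 3, 3, 2.
A cycle is odd iff its length is even; α has 1 even-length cycle, so sgn(α) = (−1)^1 and α is odd.

odd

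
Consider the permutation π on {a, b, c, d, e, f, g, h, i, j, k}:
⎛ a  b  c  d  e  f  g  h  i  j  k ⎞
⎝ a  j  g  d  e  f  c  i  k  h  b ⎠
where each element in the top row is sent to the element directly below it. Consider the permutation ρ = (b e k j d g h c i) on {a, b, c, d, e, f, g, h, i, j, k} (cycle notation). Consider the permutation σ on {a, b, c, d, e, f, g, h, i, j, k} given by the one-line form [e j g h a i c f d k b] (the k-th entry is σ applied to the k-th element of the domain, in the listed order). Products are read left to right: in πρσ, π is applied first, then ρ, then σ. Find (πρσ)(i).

k

Chase i: π(i) = k; ρ(k) = j; σ(j) = k. Hence (πρσ)(i) = k.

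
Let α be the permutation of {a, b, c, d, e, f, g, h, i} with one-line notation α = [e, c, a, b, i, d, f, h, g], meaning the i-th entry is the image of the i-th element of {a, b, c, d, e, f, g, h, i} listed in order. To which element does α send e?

e is element number 5 of the domain, and entry number 5 of the one-line form is i, so α(e) = i.

i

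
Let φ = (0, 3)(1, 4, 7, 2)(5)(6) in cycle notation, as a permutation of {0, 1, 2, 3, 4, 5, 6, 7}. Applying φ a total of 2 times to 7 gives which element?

1

7 lies in the 4-cycle (1, 4, 7, 2).
Stepping 2 places around the cycle: 7 → 2 → 1.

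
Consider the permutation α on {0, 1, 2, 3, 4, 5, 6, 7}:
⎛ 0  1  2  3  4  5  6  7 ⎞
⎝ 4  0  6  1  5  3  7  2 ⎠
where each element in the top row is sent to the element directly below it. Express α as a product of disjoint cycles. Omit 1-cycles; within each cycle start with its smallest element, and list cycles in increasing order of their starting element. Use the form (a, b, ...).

(0, 4, 5, 3, 1)(2, 6, 7)

From 0: 0 → 4 → 5 → 3 → 1 → 0, closing the cycle (0, 4, 5, 3, 1).
Repeating from the next unused element and collecting all non-trivial cycles gives (0, 4, 5, 3, 1)(2, 6, 7).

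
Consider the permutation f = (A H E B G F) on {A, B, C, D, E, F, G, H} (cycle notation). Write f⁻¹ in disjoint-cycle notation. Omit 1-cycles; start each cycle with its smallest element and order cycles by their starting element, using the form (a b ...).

The inverse reverses each cycle.
Reversing each cycle of f and rotating so the smallest element leads gives (A F G B E H).

(A F G B E H)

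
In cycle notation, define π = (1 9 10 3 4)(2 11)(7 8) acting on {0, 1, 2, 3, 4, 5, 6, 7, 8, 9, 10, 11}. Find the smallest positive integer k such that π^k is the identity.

10

The cycle type of π is (5, 2, 2, 1, 1, 1).
The order is lcm(5, 2, 2) = 10.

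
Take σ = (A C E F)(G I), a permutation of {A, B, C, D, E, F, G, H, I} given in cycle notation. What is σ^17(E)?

E lies in the 4-cycle (A C E F).
Since the cycle has length 4, σ^17 acts on it the same as σ^1 (17 mod 4 = 1).
Stepping 1 place around the cycle: E → F.

F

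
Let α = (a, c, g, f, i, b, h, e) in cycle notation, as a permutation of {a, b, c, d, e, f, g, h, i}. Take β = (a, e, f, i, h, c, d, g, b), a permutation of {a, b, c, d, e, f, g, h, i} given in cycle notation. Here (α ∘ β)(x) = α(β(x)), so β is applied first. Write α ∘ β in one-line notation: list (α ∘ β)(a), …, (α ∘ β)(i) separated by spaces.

a c d f i b h g e

For each element, apply β then α: a → e → a; b → a → c; c → d → d; d → g → f; e → f → i; f → i → b; g → b → h; h → c → g; i → h → e.
Collecting the images, α ∘ β = [a c d f i b h g e].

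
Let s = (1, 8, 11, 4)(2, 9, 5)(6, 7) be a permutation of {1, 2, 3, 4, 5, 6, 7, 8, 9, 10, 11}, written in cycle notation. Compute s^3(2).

2 lies in the 3-cycle (2, 9, 5).
Since the cycle has length 3, s^3 acts on it the same as s^0 (3 mod 3 = 0).
So s^3(2) = 2.

2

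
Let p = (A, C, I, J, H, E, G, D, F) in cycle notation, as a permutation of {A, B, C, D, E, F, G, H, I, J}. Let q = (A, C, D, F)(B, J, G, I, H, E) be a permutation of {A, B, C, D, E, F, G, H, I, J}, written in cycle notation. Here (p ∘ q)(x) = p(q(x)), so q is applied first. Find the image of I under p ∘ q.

E

q(I) = H, then p(H) = E; composing gives (p ∘ q)(I) = E.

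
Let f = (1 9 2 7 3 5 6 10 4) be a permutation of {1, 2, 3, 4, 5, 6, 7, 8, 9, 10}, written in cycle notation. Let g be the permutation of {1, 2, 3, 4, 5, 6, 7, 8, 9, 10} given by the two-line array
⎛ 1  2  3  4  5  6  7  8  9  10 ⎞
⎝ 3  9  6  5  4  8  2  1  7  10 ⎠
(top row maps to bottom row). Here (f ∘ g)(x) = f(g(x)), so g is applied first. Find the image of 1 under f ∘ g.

g(1) = 3, then f(3) = 5; composing gives (f ∘ g)(1) = 5.

5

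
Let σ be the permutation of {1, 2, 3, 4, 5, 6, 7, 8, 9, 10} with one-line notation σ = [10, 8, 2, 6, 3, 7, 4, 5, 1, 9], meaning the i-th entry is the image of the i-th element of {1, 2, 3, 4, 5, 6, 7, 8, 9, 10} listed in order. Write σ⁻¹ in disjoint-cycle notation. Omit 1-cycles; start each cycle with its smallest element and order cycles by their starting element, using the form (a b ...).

(1 9 10)(2 3 5 8)(4 7 6)

The cycle decomposition of σ is (1 10 9)(2 8 5 3)(4 6 7).
Reversing each cycle (and rotating so the smallest element leads) gives σ⁻¹ = (1 9 10)(2 3 5 8)(4 7 6).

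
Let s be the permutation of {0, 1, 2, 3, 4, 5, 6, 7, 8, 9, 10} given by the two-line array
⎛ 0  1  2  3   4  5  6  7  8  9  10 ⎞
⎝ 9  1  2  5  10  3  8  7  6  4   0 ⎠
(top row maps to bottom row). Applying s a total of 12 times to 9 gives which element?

9

Tracing 9 → 4 → … returns to 9 after 4 steps, so 9 lies in a 4-cycle (0, 9, 4, 10).
On a 4-cycle, s^4 is the identity, so s^12 = s^0 there (12 ≡ 0 mod 4).
So s^12(9) = 9.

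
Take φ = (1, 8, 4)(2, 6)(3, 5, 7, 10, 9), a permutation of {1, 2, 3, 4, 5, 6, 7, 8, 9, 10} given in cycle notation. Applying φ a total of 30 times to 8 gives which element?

8 lies in the 3-cycle (1, 8, 4).
On a 3-cycle, φ^3 is the identity, so φ^30 = φ^0 there (30 ≡ 0 mod 3).
So φ^30(8) = 8.

8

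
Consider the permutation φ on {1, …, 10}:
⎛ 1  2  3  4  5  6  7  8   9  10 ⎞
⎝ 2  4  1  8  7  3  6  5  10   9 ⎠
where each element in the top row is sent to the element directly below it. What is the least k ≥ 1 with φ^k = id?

The disjoint-cycle form of φ has cycle lengths 8, 2.
The order is lcm(8, 2) = 8.

8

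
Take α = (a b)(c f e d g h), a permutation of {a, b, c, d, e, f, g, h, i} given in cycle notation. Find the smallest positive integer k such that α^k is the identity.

The cycle type of α is (6, 2, 1).
The order of α is the least common multiple of its cycle lengths: lcm(6, 2) = 6.

6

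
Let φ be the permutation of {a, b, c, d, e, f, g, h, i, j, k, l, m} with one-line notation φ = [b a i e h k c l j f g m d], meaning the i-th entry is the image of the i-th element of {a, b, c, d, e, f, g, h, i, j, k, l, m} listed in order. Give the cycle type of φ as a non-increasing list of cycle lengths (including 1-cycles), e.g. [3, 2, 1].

[6, 5, 2]

The disjoint cycles are (a b)(c i j f k g)(d e h l m), with lengths 6, 5, 2 in non-increasing order.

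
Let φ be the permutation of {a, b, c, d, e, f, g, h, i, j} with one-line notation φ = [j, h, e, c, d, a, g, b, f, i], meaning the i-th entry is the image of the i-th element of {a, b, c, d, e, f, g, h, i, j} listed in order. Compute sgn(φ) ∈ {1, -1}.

1

In disjoint-cycle form the cycle lengths are 4, 3, 2, 1.
A cycle is odd iff its length is even; φ has 2 even-length cycles, so sgn(φ) = (−1)^2 and φ is even.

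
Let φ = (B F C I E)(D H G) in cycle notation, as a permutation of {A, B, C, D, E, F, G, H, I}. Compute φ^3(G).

G

G lies in the 3-cycle (D H G).
On a 3-cycle, φ^3 is the identity, so φ^3 = φ^0 there (3 ≡ 0 mod 3).
So φ^3(G) = G.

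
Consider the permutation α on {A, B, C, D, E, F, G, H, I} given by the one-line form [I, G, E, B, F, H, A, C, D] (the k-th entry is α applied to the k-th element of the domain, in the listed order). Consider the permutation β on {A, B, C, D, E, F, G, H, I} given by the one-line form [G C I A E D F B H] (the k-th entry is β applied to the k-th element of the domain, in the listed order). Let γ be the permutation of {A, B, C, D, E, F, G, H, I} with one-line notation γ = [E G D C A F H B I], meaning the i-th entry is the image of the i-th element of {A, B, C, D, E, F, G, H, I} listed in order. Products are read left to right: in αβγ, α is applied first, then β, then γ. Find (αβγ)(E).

Chase E: α(E) = F; β(F) = D; γ(D) = C. Hence (αβγ)(E) = C.

C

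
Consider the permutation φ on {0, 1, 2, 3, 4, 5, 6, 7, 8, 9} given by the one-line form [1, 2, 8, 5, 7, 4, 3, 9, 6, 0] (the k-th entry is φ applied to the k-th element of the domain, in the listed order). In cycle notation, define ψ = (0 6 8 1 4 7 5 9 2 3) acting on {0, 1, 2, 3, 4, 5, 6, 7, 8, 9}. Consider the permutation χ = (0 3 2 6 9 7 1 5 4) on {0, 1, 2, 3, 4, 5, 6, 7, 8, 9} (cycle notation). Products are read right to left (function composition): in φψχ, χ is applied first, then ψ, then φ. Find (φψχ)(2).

6

Chase 2: χ(2) = 6; ψ(6) = 8; φ(8) = 6. Hence (φψχ)(2) = 6.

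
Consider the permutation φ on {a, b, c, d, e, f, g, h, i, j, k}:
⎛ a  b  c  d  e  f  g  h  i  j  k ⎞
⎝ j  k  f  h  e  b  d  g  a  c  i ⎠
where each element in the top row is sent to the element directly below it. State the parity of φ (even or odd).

In disjoint-cycle form the cycle lengths are 7, 3, 1.
A cycle of length ℓ contributes ℓ−1 transpositions, so φ is a product of 6 + 2 = 8 transpositions — even.

even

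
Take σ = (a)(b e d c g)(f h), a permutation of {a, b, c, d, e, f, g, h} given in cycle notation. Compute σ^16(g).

g lies in the 5-cycle (b e d c g).
Since the cycle has length 5, σ^16 acts on it the same as σ^1 (16 mod 5 = 1).
Advancing 1 step from g: g → b.

b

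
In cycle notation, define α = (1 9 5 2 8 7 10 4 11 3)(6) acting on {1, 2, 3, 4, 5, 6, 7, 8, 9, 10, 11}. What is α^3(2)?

10

2 lies in the 10-cycle (1 9 5 2 8 7 10 4 11 3).
Advancing 3 steps from 2: 2 → 8 → 7 → 10.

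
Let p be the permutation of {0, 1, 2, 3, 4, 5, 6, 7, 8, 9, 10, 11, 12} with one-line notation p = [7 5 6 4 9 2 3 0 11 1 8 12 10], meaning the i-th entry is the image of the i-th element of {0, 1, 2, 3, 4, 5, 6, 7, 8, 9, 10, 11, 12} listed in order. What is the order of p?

28

Writing p as disjoint cycles, the cycle lengths are 7, 4, 2.
Since disjoint cycles commute, ord(p) = lcm(7, 4, 2) = 28.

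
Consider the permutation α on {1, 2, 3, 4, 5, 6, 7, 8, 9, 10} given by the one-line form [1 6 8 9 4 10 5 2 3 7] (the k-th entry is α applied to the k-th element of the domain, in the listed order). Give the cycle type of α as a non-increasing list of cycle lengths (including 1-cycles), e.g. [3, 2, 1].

[9, 1]

The disjoint cycles are (1)(2 6 10 7 5 4 9 3 8), with lengths 9, 1 in non-increasing order.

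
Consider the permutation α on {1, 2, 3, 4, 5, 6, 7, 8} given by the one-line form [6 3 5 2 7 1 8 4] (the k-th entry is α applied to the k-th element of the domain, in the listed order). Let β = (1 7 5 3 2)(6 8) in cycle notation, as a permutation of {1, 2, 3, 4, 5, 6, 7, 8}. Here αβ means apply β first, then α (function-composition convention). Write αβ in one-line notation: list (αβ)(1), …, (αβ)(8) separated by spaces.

For each element, apply β then α: 1 → 7 → 8; 2 → 1 → 6; 3 → 2 → 3; 4 → 4 → 2; 5 → 3 → 5; 6 → 8 → 4; 7 → 5 → 7; 8 → 6 → 1.
Collecting the images, αβ = [8 6 3 2 5 4 7 1].

8 6 3 2 5 4 7 1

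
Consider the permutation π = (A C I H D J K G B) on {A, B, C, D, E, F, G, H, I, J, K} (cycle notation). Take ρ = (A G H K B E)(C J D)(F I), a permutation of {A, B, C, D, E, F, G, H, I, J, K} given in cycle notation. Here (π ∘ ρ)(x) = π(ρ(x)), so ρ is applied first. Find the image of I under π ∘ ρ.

F

ρ(I) = F, then π(F) = F; composing gives (π ∘ ρ)(I) = F.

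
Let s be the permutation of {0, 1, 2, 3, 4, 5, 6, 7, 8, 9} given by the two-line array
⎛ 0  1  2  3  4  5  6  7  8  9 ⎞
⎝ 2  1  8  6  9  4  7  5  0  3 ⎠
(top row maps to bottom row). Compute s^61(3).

6

Tracing 3 → 6 → … returns to 3 after 6 steps, so 3 lies in a 6-cycle (3 6 7 5 4 9).
Powers repeat with period 6 on this cycle, and 61 mod 6 = 1, so s^61(3) = s^1(3).
Stepping 1 place around the cycle: 3 → 6.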